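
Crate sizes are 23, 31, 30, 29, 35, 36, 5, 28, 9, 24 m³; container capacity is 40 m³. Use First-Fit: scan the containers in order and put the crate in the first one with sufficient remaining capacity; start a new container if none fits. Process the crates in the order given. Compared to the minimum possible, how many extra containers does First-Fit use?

0

First-Fit: [23,5,9] [31] [30] [29] [35] [36] [28] [24] → 8 containers.
8 crates exceed 20 m³ (half the capacity), and no two of those can share a container, so at least 8 containers are needed.
So 8 is already optimal.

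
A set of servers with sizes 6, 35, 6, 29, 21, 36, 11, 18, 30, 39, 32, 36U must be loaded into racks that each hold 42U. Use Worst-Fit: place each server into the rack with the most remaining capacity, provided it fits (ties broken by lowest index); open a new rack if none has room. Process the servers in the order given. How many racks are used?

Put 6U in rack 1; 36U remain.
Put 35U in rack 1; 1U remain.
Put 6U in rack 2; 36U remain.
Put 29U in rack 2; 7U remain.
Put 21U in rack 3; 21U remain.
Put 36U in rack 4; 6U remain.
Put 11U in rack 3; 10U remain.
Put 18U in rack 5; 24U remain.
Put 30U in rack 6; 12U remain.
Put 39U in rack 7; 3U remain.
Put 32U in rack 8; 10U remain.
Put 36U in rack 9; 6U remain.
Final racks: [6,35] [6,29] [21,11] [36] [18] [30] [39] [32] [36].

9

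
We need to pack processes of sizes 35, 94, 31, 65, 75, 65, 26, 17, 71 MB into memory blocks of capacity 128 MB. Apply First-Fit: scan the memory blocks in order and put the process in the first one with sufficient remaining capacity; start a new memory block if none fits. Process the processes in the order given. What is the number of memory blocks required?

memory block 1: place 35 MB, 93 MB left
memory block 2: place 94 MB, 34 MB left
memory block 1: place 31 MB, 62 MB left
memory block 3: place 65 MB, 63 MB left
memory block 4: place 75 MB, 53 MB left
memory block 5: place 65 MB, 63 MB left
memory block 1: place 26 MB, 36 MB left
memory block 1: place 17 MB, 19 MB left
memory block 6: place 71 MB, 57 MB left
Final memory blocks: [35,31,26,17] [94] [65] [75] [65] [71].

6 memory blocks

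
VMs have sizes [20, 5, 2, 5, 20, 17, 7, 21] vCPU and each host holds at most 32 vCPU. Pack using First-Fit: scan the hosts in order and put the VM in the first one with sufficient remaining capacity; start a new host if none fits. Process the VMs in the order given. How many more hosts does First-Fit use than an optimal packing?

First-Fit: [20,5,2,5] [20,7] [17] [21] → 4 hosts.
Total size 97 vCPU; any packing needs at least ⌈97/32⌉ = 4 hosts.
So 4 is already optimal.

0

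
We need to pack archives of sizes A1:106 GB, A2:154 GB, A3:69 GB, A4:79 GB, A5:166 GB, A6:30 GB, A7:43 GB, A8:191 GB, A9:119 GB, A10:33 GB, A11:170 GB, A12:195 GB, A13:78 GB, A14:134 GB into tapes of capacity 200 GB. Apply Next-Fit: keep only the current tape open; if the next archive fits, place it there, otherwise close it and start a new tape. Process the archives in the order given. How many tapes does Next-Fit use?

11 tapes

A1 (106 GB) → tape 1 (remaining 94 GB)
A2 (154 GB) → tape 2 (remaining 46 GB)
A3 (69 GB) → tape 3 (remaining 131 GB)
A4 (79 GB) → tape 3 (remaining 52 GB)
A5 (166 GB) → tape 4 (remaining 34 GB)
A6 (30 GB) → tape 4 (remaining 4 GB)
A7 (43 GB) → tape 5 (remaining 157 GB)
A8 (191 GB) → tape 6 (remaining 9 GB)
A9 (119 GB) → tape 7 (remaining 81 GB)
A10 (33 GB) → tape 7 (remaining 48 GB)
A11 (170 GB) → tape 8 (remaining 30 GB)
A12 (195 GB) → tape 9 (remaining 5 GB)
A13 (78 GB) → tape 10 (remaining 122 GB)
A14 (134 GB) → tape 11 (remaining 66 GB)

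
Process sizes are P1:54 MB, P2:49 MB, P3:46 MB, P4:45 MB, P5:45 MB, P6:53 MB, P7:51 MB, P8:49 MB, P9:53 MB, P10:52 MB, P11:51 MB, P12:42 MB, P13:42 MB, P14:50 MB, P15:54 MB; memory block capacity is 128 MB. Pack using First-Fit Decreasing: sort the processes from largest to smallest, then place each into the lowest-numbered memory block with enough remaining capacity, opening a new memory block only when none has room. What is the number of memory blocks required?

Sorted descending: 54, 54, 53, 53, 52, 51, 51, 50, 49, 49, 46, 45, 45, 42, 42.
memory block 1: place 54 MB, 74 MB left
memory block 1: place 54 MB, 20 MB left
memory block 2: place 53 MB, 75 MB left
memory block 2: place 53 MB, 22 MB left
memory block 3: place 52 MB, 76 MB left
memory block 3: place 51 MB, 25 MB left
memory block 4: place 51 MB, 77 MB left
memory block 4: place 50 MB, 27 MB left
memory block 5: place 49 MB, 79 MB left
memory block 5: place 49 MB, 30 MB left
memory block 6: place 46 MB, 82 MB left
memory block 6: place 45 MB, 37 MB left
memory block 7: place 45 MB, 83 MB left
memory block 7: place 42 MB, 41 MB left
memory block 8: place 42 MB, 86 MB left

8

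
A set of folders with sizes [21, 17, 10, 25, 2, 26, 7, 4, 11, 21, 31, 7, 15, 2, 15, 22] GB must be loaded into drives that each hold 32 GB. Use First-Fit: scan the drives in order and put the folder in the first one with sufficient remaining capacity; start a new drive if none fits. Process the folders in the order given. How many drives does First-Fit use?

8

21 GB → drive 1 (remaining 11 GB)
17 GB → drive 2 (remaining 15 GB)
10 GB → drive 1 (remaining 1 GB)
25 GB → drive 3 (remaining 7 GB)
2 GB → drive 2 (remaining 13 GB)
26 GB → drive 4 (remaining 6 GB)
7 GB → drive 2 (remaining 6 GB)
4 GB → drive 2 (remaining 2 GB)
11 GB → drive 5 (remaining 21 GB)
21 GB → drive 5 (remaining 0 GB)
31 GB → drive 6 (remaining 1 GB)
7 GB → drive 3 (remaining 0 GB)
15 GB → drive 7 (remaining 17 GB)
2 GB → drive 2 (remaining 0 GB)
15 GB → drive 7 (remaining 2 GB)
22 GB → drive 8 (remaining 10 GB)
Final drives: [21,10] [17,2,7,4,2] [25,7] [26] [11,21] [31] [15,15] [22].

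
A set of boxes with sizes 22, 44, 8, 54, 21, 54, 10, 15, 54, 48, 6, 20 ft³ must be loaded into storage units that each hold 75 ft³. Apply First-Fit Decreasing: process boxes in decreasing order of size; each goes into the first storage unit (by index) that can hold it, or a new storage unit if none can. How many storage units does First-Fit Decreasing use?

Sorted descending: 54, 54, 54, 48, 44, 22, 21, 20, 15, 10, 8, 6.
Put 54 ft³ in storage unit 1; 21 ft³ remain.
Put 54 ft³ in storage unit 2; 21 ft³ remain.
Put 54 ft³ in storage unit 3; 21 ft³ remain.
Put 48 ft³ in storage unit 4; 27 ft³ remain.
Put 44 ft³ in storage unit 5; 31 ft³ remain.
Put 22 ft³ in storage unit 4; 5 ft³ remain.
Put 21 ft³ in storage unit 1; 0 ft³ remain.
Put 20 ft³ in storage unit 2; 1 ft³ remain.
Put 15 ft³ in storage unit 3; 6 ft³ remain.
Put 10 ft³ in storage unit 5; 21 ft³ remain.
Put 8 ft³ in storage unit 5; 13 ft³ remain.
Put 6 ft³ in storage unit 3; 0 ft³ remain.
Final storage units: [54,21] [54,20] [54,15,6] [48,22] [44,10,8].

5 storage units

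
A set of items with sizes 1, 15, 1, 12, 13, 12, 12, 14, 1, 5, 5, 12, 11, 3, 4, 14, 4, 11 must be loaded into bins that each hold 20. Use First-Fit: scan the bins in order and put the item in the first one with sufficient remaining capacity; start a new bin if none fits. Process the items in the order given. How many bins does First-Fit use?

10 bins

1 → bin 1 (remaining 19)
15 → bin 1 (remaining 4)
1 → bin 1 (remaining 3)
12 → bin 2 (remaining 8)
13 → bin 3 (remaining 7)
12 → bin 4 (remaining 8)
12 → bin 5 (remaining 8)
14 → bin 6 (remaining 6)
1 → bin 1 (remaining 2)
5 → bin 2 (remaining 3)
5 → bin 3 (remaining 2)
12 → bin 7 (remaining 8)
11 → bin 8 (remaining 9)
3 → bin 2 (remaining 0)
4 → bin 4 (remaining 4)
14 → bin 9 (remaining 6)
4 → bin 4 (remaining 0)
11 → bin 10 (remaining 9)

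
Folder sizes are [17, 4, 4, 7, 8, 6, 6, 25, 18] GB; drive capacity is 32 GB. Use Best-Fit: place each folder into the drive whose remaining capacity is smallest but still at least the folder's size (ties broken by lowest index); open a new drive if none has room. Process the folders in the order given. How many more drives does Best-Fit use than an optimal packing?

1

Best-Fit: [17,4,4,7] [8,6,6] [25] [18] → 4 drives.
Total size 95 GB; any packing needs at least ⌈95/32⌉ = 3 drives.
An optimal packing achieves that bound: [25,7] [18,8,6] [17,6,4,4] → 3 drives.
Excess: 4 − 3 = 1.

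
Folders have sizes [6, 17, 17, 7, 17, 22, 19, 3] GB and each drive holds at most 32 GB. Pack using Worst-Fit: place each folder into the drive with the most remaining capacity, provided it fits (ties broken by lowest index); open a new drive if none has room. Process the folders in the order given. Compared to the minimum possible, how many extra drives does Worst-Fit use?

Worst-Fit: [6,17] [17,7] [17,3] [22] [19] → 5 drives.
5 folders exceed 16 GB (half the capacity), and no two of those can share a drive, so at least 5 drives are needed.
So 5 is already optimal.

0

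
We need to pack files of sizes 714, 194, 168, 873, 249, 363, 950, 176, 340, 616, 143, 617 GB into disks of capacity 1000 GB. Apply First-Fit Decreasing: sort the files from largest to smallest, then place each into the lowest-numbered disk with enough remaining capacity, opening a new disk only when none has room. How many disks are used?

6 disks

Sorted descending: 950, 873, 714, 617, 616, 363, 340, 249, 194, 176, 168, 143.
disk 1: place 950 GB, 50 GB left
disk 2: place 873 GB, 127 GB left
disk 3: place 714 GB, 286 GB left
disk 4: place 617 GB, 383 GB left
disk 5: place 616 GB, 384 GB left
disk 4: place 363 GB, 20 GB left
disk 5: place 340 GB, 44 GB left
disk 3: place 249 GB, 37 GB left
disk 6: place 194 GB, 806 GB left
disk 6: place 176 GB, 630 GB left
disk 6: place 168 GB, 462 GB left
disk 6: place 143 GB, 319 GB left
Final disks: [950] [873] [714,249] [617,363] [616,340] [194,176,168,143].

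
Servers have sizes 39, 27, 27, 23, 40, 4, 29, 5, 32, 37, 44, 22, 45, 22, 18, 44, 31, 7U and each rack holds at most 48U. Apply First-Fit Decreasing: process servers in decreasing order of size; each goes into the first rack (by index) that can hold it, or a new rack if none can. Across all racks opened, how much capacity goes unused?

128

Sorted descending: 45, 44, 44, 40, 39, 37, 32, 31, 29, 27, 27, 23, 22, 22, 18, 7, 5, 4.
Put 45U in rack 1; 3U remain.
Put 44U in rack 2; 4U remain.
Put 44U in rack 3; 4U remain.
Put 40U in rack 4; 8U remain.
Put 39U in rack 5; 9U remain.
Put 37U in rack 6; 11U remain.
Put 32U in rack 7; 16U remain.
Put 31U in rack 8; 17U remain.
Put 29U in rack 9; 19U remain.
Put 27U in rack 10; 21U remain.
Put 27U in rack 11; 21U remain.
Put 23U in rack 12; 25U remain.
Put 22U in rack 12; 3U remain.
Put 22U in rack 13; 26U remain.
Put 18U in rack 9; 1U remain.
Put 7U in rack 4; 1U remain.
Put 5U in rack 5; 4U remain.
Put 4U in rack 2; 0U remain.
13 racks × 48U = 624U; used 496U; unused 128U.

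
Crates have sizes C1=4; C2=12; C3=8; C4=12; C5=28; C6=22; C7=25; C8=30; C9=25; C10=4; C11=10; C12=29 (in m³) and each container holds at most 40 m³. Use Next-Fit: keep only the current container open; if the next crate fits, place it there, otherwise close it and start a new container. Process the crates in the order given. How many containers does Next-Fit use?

C1 (4 m³) → container 1 (remaining 36 m³)
C2 (12 m³) → container 1 (remaining 24 m³)
C3 (8 m³) → container 1 (remaining 16 m³)
C4 (12 m³) → container 1 (remaining 4 m³)
C5 (28 m³) → container 2 (remaining 12 m³)
C6 (22 m³) → container 3 (remaining 18 m³)
C7 (25 m³) → container 4 (remaining 15 m³)
C8 (30 m³) → container 5 (remaining 10 m³)
C9 (25 m³) → container 6 (remaining 15 m³)
C10 (4 m³) → container 6 (remaining 11 m³)
C11 (10 m³) → container 6 (remaining 1 m³)
C12 (29 m³) → container 7 (remaining 11 m³)

7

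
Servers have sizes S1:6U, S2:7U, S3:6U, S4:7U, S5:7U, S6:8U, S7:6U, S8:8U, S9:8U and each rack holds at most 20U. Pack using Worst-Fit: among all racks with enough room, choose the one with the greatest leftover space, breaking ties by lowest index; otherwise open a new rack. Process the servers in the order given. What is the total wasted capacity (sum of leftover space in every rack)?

S1 (6U) → rack 1 (remaining 14U)
S2 (7U) → rack 1 (remaining 7U)
S3 (6U) → rack 1 (remaining 1U)
S4 (7U) → rack 2 (remaining 13U)
S5 (7U) → rack 2 (remaining 6U)
S6 (8U) → rack 3 (remaining 12U)
S7 (6U) → rack 3 (remaining 6U)
S8 (8U) → rack 4 (remaining 12U)
S9 (8U) → rack 4 (remaining 4U)
4 racks × 20U = 80U; used 63U; unused 17U.

17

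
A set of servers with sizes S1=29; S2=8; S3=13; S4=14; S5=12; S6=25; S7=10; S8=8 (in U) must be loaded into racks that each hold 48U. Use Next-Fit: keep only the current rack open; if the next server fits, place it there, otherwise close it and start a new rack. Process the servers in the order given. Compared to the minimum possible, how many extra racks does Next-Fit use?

0

Next-Fit: [29,8] [13,14,12] [25,10,8] → 3 racks.
Total size 119U; any packing needs at least ⌈119/48⌉ = 3 racks.
So 3 is already optimal.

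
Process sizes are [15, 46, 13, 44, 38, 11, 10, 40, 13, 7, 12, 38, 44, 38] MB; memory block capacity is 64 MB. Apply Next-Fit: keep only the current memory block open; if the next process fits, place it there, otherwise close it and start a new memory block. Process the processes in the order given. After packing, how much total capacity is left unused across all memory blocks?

memory block 1: place 15 MB, 49 MB left
memory block 1: place 46 MB, 3 MB left
memory block 2: place 13 MB, 51 MB left
memory block 2: place 44 MB, 7 MB left
memory block 3: place 38 MB, 26 MB left
memory block 3: place 11 MB, 15 MB left
memory block 3: place 10 MB, 5 MB left
memory block 4: place 40 MB, 24 MB left
memory block 4: place 13 MB, 11 MB left
memory block 4: place 7 MB, 4 MB left
memory block 5: place 12 MB, 52 MB left
memory block 5: place 38 MB, 14 MB left
memory block 6: place 44 MB, 20 MB left
memory block 7: place 38 MB, 26 MB left
7 memory blocks × 64 MB = 448 MB; used 369 MB; unused 79 MB.

79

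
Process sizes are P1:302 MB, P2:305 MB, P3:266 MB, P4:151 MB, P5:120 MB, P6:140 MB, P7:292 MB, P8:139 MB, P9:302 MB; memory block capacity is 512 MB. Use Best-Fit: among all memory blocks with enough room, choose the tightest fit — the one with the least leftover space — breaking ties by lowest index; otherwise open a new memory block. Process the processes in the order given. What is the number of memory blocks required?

memory block 1: place P1 (302 MB), 210 MB left
memory block 2: place P2 (305 MB), 207 MB left
memory block 3: place P3 (266 MB), 246 MB left
memory block 2: place P4 (151 MB), 56 MB left
memory block 1: place P5 (120 MB), 90 MB left
memory block 3: place P6 (140 MB), 106 MB left
memory block 4: place P7 (292 MB), 220 MB left
memory block 4: place P8 (139 MB), 81 MB left
memory block 5: place P9 (302 MB), 210 MB left
Final memory blocks: [302,120] [305,151] [266,140] [292,139] [302].

5 memory blocks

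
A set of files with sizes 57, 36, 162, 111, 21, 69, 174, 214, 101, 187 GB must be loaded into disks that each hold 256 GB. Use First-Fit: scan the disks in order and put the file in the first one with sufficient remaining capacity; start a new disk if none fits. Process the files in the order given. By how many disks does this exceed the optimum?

First-Fit: [57,36,162] [111,21,69] [174] [214] [101] [187] → 6 disks.
Total size 1132 GB; any packing needs at least ⌈1132/256⌉ = 5 disks.
An optimal packing achieves that bound: [214,36] [187,69] [174,57,21] [162] [111,101] → 5 disks.
Excess: 6 − 5 = 1.

1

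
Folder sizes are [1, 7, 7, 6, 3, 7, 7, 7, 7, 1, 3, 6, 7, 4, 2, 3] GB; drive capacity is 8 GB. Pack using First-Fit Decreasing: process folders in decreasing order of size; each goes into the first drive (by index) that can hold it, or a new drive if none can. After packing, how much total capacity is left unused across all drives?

10

Sorted descending: 7, 7, 7, 7, 7, 7, 7, 6, 6, 4, 3, 3, 3, 2, 1, 1.
7 GB → drive 1 (remaining 1 GB)
7 GB → drive 2 (remaining 1 GB)
7 GB → drive 3 (remaining 1 GB)
7 GB → drive 4 (remaining 1 GB)
7 GB → drive 5 (remaining 1 GB)
7 GB → drive 6 (remaining 1 GB)
7 GB → drive 7 (remaining 1 GB)
6 GB → drive 8 (remaining 2 GB)
6 GB → drive 9 (remaining 2 GB)
4 GB → drive 10 (remaining 4 GB)
3 GB → drive 10 (remaining 1 GB)
3 GB → drive 11 (remaining 5 GB)
3 GB → drive 11 (remaining 2 GB)
2 GB → drive 8 (remaining 0 GB)
1 GB → drive 1 (remaining 0 GB)
1 GB → drive 2 (remaining 0 GB)
11 drives × 8 GB = 88 GB; used 78 GB; unused 10 GB.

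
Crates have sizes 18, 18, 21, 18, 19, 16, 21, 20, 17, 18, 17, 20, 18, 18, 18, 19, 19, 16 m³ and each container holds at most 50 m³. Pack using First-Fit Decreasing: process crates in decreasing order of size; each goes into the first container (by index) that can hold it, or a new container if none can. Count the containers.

9

Sorted descending: 21, 21, 20, 20, 19, 19, 19, 18, 18, 18, 18, 18, 18, 18, 17, 17, 16, 16.
container 1: place 21 m³, 29 m³ left
container 1: place 21 m³, 8 m³ left
container 2: place 20 m³, 30 m³ left
container 2: place 20 m³, 10 m³ left
container 3: place 19 m³, 31 m³ left
container 3: place 19 m³, 12 m³ left
container 4: place 19 m³, 31 m³ left
container 4: place 18 m³, 13 m³ left
container 5: place 18 m³, 32 m³ left
container 5: place 18 m³, 14 m³ left
container 6: place 18 m³, 32 m³ left
container 6: place 18 m³, 14 m³ left
container 7: place 18 m³, 32 m³ left
container 7: place 18 m³, 14 m³ left
container 8: place 17 m³, 33 m³ left
container 8: place 17 m³, 16 m³ left
container 8: place 16 m³, 0 m³ left
container 9: place 16 m³, 34 m³ left
Final containers: [21,21] [20,20] [19,19] [19,18] [18,18] [18,18] [18,18] [17,17,16] [16].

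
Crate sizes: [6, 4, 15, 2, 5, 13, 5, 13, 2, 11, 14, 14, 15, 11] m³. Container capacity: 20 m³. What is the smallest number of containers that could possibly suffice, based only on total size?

Total size = 6 + 4 + 15 + 2 + 5 + 13 + 5 + 13 + 2 + 11 + 14 + 14 + 15 + 11 = 130 m³.
⌈130 / 20⌉ = 7.

7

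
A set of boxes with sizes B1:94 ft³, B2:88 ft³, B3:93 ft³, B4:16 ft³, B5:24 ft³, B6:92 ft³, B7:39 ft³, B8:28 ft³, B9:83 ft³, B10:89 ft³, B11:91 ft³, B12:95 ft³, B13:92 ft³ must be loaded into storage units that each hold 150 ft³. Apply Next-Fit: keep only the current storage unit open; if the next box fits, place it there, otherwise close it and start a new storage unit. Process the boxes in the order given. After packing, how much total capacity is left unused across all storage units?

426

storage unit 1: place B1 (94 ft³), 56 ft³ left
storage unit 2: place B2 (88 ft³), 62 ft³ left
storage unit 3: place B3 (93 ft³), 57 ft³ left
storage unit 3: place B4 (16 ft³), 41 ft³ left
storage unit 3: place B5 (24 ft³), 17 ft³ left
storage unit 4: place B6 (92 ft³), 58 ft³ left
storage unit 4: place B7 (39 ft³), 19 ft³ left
storage unit 5: place B8 (28 ft³), 122 ft³ left
storage unit 5: place B9 (83 ft³), 39 ft³ left
storage unit 6: place B10 (89 ft³), 61 ft³ left
storage unit 7: place B11 (91 ft³), 59 ft³ left
storage unit 8: place B12 (95 ft³), 55 ft³ left
storage unit 9: place B13 (92 ft³), 58 ft³ left
9 storage units × 150 ft³ = 1350 ft³; used 924 ft³; unused 426 ft³.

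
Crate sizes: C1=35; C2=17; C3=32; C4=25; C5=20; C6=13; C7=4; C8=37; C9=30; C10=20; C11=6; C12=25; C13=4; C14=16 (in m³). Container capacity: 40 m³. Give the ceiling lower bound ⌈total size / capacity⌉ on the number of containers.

Total size = 35 + 17 + 32 + 25 + 20 + 13 + 4 + 37 + 30 + 20 + 6 + 25 + 4 + 16 = 284 m³.
⌈284 / 40⌉ = 8.

8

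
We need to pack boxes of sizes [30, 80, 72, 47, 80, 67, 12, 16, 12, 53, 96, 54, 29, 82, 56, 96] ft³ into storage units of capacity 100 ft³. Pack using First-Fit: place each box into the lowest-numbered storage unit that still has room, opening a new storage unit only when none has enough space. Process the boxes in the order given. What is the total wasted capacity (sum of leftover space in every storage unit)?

218

storage unit 1: place 30 ft³, 70 ft³ left
storage unit 2: place 80 ft³, 20 ft³ left
storage unit 3: place 72 ft³, 28 ft³ left
storage unit 1: place 47 ft³, 23 ft³ left
storage unit 4: place 80 ft³, 20 ft³ left
storage unit 5: place 67 ft³, 33 ft³ left
storage unit 1: place 12 ft³, 11 ft³ left
storage unit 2: place 16 ft³, 4 ft³ left
storage unit 3: place 12 ft³, 16 ft³ left
storage unit 6: place 53 ft³, 47 ft³ left
storage unit 7: place 96 ft³, 4 ft³ left
storage unit 8: place 54 ft³, 46 ft³ left
storage unit 5: place 29 ft³, 4 ft³ left
storage unit 9: place 82 ft³, 18 ft³ left
storage unit 10: place 56 ft³, 44 ft³ left
storage unit 11: place 96 ft³, 4 ft³ left
11 storage units × 100 ft³ = 1100 ft³; used 882 ft³; unused 218 ft³.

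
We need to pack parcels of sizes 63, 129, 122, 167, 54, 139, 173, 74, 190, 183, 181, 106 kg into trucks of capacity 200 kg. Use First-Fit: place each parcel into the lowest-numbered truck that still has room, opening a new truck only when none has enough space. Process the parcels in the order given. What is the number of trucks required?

9 trucks

63 kg → truck 1 (remaining 137 kg)
129 kg → truck 1 (remaining 8 kg)
122 kg → truck 2 (remaining 78 kg)
167 kg → truck 3 (remaining 33 kg)
54 kg → truck 2 (remaining 24 kg)
139 kg → truck 4 (remaining 61 kg)
173 kg → truck 5 (remaining 27 kg)
74 kg → truck 6 (remaining 126 kg)
190 kg → truck 7 (remaining 10 kg)
183 kg → truck 8 (remaining 17 kg)
181 kg → truck 9 (remaining 19 kg)
106 kg → truck 6 (remaining 20 kg)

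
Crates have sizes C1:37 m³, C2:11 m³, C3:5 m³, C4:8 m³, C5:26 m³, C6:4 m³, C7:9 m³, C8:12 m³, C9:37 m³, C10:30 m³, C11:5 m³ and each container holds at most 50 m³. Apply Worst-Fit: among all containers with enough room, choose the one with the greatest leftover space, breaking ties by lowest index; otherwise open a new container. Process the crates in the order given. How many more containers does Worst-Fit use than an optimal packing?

1

Worst-Fit: [37,11] [5,8,26,4] [9,12,5] [37] [30] → 5 containers.
Total size 184 m³; any packing needs at least ⌈184/50⌉ = 4 containers.
An optimal packing achieves that bound: [37,12] [37,11] [30,9,8] [26,5,5,4] → 4 containers.
Excess: 5 − 4 = 1.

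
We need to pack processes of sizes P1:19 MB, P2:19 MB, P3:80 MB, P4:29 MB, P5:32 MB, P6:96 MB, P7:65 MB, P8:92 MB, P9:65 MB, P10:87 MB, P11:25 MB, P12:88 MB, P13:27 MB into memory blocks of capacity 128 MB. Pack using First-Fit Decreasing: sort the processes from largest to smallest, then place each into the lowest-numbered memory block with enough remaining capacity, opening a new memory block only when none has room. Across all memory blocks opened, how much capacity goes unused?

Sorted descending: 96, 92, 88, 87, 80, 65, 65, 32, 29, 27, 25, 19, 19.
memory block 1: place 96 MB, 32 MB left
memory block 2: place 92 MB, 36 MB left
memory block 3: place 88 MB, 40 MB left
memory block 4: place 87 MB, 41 MB left
memory block 5: place 80 MB, 48 MB left
memory block 6: place 65 MB, 63 MB left
memory block 7: place 65 MB, 63 MB left
memory block 1: place 32 MB, 0 MB left
memory block 2: place 29 MB, 7 MB left
memory block 3: place 27 MB, 13 MB left
memory block 4: place 25 MB, 16 MB left
memory block 5: place 19 MB, 29 MB left
memory block 5: place 19 MB, 10 MB left
7 memory blocks × 128 MB = 896 MB; used 724 MB; unused 172 MB.

172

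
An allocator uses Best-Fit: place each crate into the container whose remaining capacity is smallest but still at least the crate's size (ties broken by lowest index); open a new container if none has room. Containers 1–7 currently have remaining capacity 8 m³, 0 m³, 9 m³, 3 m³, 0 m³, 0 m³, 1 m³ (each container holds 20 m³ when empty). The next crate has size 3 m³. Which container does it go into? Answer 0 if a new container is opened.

4

Containers with room: container 1 (8 m³), container 3 (9 m³), container 4 (3 m³).
Tightest fit is container 4 with 3 m³ free.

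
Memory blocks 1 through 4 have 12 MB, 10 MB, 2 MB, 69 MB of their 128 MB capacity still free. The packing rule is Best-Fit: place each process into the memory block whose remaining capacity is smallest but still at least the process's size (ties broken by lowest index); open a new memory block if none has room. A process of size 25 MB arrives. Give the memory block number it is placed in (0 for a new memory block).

Memory blocks with room: memory block 4 (69 MB).
Tightest fit is memory block 4 with 69 MB free.

4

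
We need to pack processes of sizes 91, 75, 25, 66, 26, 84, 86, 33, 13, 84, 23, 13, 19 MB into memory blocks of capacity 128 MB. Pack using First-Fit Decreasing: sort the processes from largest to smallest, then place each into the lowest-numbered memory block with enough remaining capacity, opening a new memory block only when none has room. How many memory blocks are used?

6 memory blocks

Sorted descending: 91, 86, 84, 84, 75, 66, 33, 26, 25, 23, 19, 13, 13.
Put 91 MB in memory block 1; 37 MB remain.
Put 86 MB in memory block 2; 42 MB remain.
Put 84 MB in memory block 3; 44 MB remain.
Put 84 MB in memory block 4; 44 MB remain.
Put 75 MB in memory block 5; 53 MB remain.
Put 66 MB in memory block 6; 62 MB remain.
Put 33 MB in memory block 1; 4 MB remain.
Put 26 MB in memory block 2; 16 MB remain.
Put 25 MB in memory block 3; 19 MB remain.
Put 23 MB in memory block 4; 21 MB remain.
Put 19 MB in memory block 3; 0 MB remain.
Put 13 MB in memory block 2; 3 MB remain.
Put 13 MB in memory block 4; 8 MB remain.
Final memory blocks: [91,33] [86,26,13] [84,25,19] [84,23,13] [75] [66].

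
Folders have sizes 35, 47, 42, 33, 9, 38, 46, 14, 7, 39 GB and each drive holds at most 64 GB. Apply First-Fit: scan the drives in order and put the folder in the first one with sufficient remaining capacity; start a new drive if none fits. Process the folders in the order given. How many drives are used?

drive 1: place 35 GB, 29 GB left
drive 2: place 47 GB, 17 GB left
drive 3: place 42 GB, 22 GB left
drive 4: place 33 GB, 31 GB left
drive 1: place 9 GB, 20 GB left
drive 5: place 38 GB, 26 GB left
drive 6: place 46 GB, 18 GB left
drive 1: place 14 GB, 6 GB left
drive 2: place 7 GB, 10 GB left
drive 7: place 39 GB, 25 GB left

7 drives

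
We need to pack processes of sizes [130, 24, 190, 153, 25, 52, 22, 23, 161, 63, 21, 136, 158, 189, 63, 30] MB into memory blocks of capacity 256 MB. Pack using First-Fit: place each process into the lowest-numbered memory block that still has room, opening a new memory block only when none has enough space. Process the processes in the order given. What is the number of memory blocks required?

7

Put 130 MB in memory block 1; 126 MB remain.
Put 24 MB in memory block 1; 102 MB remain.
Put 190 MB in memory block 2; 66 MB remain.
Put 153 MB in memory block 3; 103 MB remain.
Put 25 MB in memory block 1; 77 MB remain.
Put 52 MB in memory block 1; 25 MB remain.
Put 22 MB in memory block 1; 3 MB remain.
Put 23 MB in memory block 2; 43 MB remain.
Put 161 MB in memory block 4; 95 MB remain.
Put 63 MB in memory block 3; 40 MB remain.
Put 21 MB in memory block 2; 22 MB remain.
Put 136 MB in memory block 5; 120 MB remain.
Put 158 MB in memory block 6; 98 MB remain.
Put 189 MB in memory block 7; 67 MB remain.
Put 63 MB in memory block 4; 32 MB remain.
Put 30 MB in memory block 3; 10 MB remain.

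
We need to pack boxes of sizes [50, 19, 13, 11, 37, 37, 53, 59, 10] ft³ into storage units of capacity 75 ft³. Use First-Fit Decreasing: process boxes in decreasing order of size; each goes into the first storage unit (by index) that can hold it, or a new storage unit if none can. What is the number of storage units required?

Sorted descending: 59, 53, 50, 37, 37, 19, 13, 11, 10.
59 ft³ → storage unit 1 (remaining 16 ft³)
53 ft³ → storage unit 2 (remaining 22 ft³)
50 ft³ → storage unit 3 (remaining 25 ft³)
37 ft³ → storage unit 4 (remaining 38 ft³)
37 ft³ → storage unit 4 (remaining 1 ft³)
19 ft³ → storage unit 2 (remaining 3 ft³)
13 ft³ → storage unit 1 (remaining 3 ft³)
11 ft³ → storage unit 3 (remaining 14 ft³)
10 ft³ → storage unit 3 (remaining 4 ft³)

4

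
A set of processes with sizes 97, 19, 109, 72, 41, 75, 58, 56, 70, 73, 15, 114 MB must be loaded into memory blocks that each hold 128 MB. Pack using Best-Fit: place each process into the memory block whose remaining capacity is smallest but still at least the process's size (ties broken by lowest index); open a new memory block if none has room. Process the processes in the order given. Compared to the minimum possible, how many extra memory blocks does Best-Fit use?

1

Best-Fit: [97,19] [109] [72,41,15] [75] [58,56] [70] [73] [114] → 8 memory blocks.
Total size 799 MB; any packing needs at least ⌈799/128⌉ = 7 memory blocks.
An optimal packing achieves that bound: [114] [109,19] [97,15] [75,41] [73] [72,56] [70,58] → 7 memory blocks.
Excess: 8 − 7 = 1.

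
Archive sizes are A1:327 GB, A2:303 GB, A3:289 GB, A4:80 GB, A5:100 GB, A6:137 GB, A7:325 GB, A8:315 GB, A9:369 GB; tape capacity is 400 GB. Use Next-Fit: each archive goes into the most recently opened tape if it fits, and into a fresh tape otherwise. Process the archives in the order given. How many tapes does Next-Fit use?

7

tape 1: place A1 (327 GB), 73 GB left
tape 2: place A2 (303 GB), 97 GB left
tape 3: place A3 (289 GB), 111 GB left
tape 3: place A4 (80 GB), 31 GB left
tape 4: place A5 (100 GB), 300 GB left
tape 4: place A6 (137 GB), 163 GB left
tape 5: place A7 (325 GB), 75 GB left
tape 6: place A8 (315 GB), 85 GB left
tape 7: place A9 (369 GB), 31 GB left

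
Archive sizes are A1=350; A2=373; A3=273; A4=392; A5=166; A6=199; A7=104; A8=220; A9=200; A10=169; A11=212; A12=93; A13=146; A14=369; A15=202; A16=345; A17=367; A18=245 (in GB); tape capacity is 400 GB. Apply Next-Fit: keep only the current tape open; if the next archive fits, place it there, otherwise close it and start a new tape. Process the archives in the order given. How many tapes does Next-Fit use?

A1 (350 GB) → tape 1 (remaining 50 GB)
A2 (373 GB) → tape 2 (remaining 27 GB)
A3 (273 GB) → tape 3 (remaining 127 GB)
A4 (392 GB) → tape 4 (remaining 8 GB)
A5 (166 GB) → tape 5 (remaining 234 GB)
A6 (199 GB) → tape 5 (remaining 35 GB)
A7 (104 GB) → tape 6 (remaining 296 GB)
A8 (220 GB) → tape 6 (remaining 76 GB)
A9 (200 GB) → tape 7 (remaining 200 GB)
A10 (169 GB) → tape 7 (remaining 31 GB)
A11 (212 GB) → tape 8 (remaining 188 GB)
A12 (93 GB) → tape 8 (remaining 95 GB)
A13 (146 GB) → tape 9 (remaining 254 GB)
A14 (369 GB) → tape 10 (remaining 31 GB)
A15 (202 GB) → tape 11 (remaining 198 GB)
A16 (345 GB) → tape 12 (remaining 55 GB)
A17 (367 GB) → tape 13 (remaining 33 GB)
A18 (245 GB) → tape 14 (remaining 155 GB)
Final tapes: [350] [373] [273] [392] [166,199] [104,220] [200,169] [212,93] [146] [369] [202] [345] [367] [245].

14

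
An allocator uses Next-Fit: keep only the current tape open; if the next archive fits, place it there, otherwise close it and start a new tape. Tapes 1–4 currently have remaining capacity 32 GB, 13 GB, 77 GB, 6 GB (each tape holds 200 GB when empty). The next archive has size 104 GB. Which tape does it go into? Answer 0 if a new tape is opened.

0

Next-Fit only looks at tape 4, which has 6 GB free.
104 GB does not fit, so a new tape is opened.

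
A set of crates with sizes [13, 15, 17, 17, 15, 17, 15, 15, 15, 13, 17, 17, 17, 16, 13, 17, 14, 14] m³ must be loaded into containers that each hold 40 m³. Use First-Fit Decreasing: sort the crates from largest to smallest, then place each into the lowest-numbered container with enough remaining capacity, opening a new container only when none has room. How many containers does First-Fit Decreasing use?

9 containers

Sorted descending: 17, 17, 17, 17, 17, 17, 17, 16, 15, 15, 15, 15, 15, 14, 14, 13, 13, 13.
17 m³ → container 1 (remaining 23 m³)
17 m³ → container 1 (remaining 6 m³)
17 m³ → container 2 (remaining 23 m³)
17 m³ → container 2 (remaining 6 m³)
17 m³ → container 3 (remaining 23 m³)
17 m³ → container 3 (remaining 6 m³)
17 m³ → container 4 (remaining 23 m³)
16 m³ → container 4 (remaining 7 m³)
15 m³ → container 5 (remaining 25 m³)
15 m³ → container 5 (remaining 10 m³)
15 m³ → container 6 (remaining 25 m³)
15 m³ → container 6 (remaining 10 m³)
15 m³ → container 7 (remaining 25 m³)
14 m³ → container 7 (remaining 11 m³)
14 m³ → container 8 (remaining 26 m³)
13 m³ → container 8 (remaining 13 m³)
13 m³ → container 8 (remaining 0 m³)
13 m³ → container 9 (remaining 27 m³)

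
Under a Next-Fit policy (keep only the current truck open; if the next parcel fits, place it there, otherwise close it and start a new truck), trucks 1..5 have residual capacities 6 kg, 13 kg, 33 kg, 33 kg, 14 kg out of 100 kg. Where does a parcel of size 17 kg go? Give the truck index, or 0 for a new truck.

0

Next-Fit only looks at truck 5, which has 14 kg free.
17 kg does not fit, so a new truck is opened.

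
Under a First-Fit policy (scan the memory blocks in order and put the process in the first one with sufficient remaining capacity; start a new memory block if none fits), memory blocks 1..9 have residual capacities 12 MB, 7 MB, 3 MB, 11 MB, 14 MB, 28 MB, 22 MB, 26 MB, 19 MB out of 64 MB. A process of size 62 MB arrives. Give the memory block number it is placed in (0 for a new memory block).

No memory block has ≥ 62 MB free, so a new memory block is opened.

0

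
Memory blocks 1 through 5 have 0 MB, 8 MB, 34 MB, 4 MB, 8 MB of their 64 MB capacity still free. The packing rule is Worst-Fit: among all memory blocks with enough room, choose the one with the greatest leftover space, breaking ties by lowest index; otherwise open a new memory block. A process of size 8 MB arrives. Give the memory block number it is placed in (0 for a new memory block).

Memory blocks with room: memory block 2 (8 MB), memory block 3 (34 MB), memory block 5 (8 MB).
Most room is memory block 3 with 34 MB free.

3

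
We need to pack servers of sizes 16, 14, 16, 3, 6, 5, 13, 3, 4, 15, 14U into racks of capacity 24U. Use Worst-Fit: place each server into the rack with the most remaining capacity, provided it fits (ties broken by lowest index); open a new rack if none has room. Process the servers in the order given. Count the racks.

6

16U → rack 1 (remaining 8U)
14U → rack 2 (remaining 10U)
16U → rack 3 (remaining 8U)
3U → rack 2 (remaining 7U)
6U → rack 1 (remaining 2U)
5U → rack 3 (remaining 3U)
13U → rack 4 (remaining 11U)
3U → rack 4 (remaining 8U)
4U → rack 4 (remaining 4U)
15U → rack 5 (remaining 9U)
14U → rack 6 (remaining 10U)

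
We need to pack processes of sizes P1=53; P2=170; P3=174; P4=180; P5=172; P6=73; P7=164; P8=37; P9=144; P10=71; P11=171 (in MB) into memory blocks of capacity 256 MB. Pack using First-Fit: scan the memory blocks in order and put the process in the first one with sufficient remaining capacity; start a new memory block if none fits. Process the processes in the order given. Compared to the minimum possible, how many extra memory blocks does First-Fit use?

First-Fit: [53,170] [174,73] [180,37] [172,71] [164] [144] [171] → 7 memory blocks.
7 processes exceed 128 MB (half the capacity), and no two of those can share a memory block, so at least 7 memory blocks are needed.
So 7 is already optimal.

0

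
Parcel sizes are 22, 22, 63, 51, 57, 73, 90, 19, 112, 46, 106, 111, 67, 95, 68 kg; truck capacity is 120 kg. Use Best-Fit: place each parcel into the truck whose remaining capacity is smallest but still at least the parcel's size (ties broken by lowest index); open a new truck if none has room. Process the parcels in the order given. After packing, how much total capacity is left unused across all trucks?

198

22 kg → truck 1 (remaining 98 kg)
22 kg → truck 1 (remaining 76 kg)
63 kg → truck 1 (remaining 13 kg)
51 kg → truck 2 (remaining 69 kg)
57 kg → truck 2 (remaining 12 kg)
73 kg → truck 3 (remaining 47 kg)
90 kg → truck 4 (remaining 30 kg)
19 kg → truck 4 (remaining 11 kg)
112 kg → truck 5 (remaining 8 kg)
46 kg → truck 3 (remaining 1 kg)
106 kg → truck 6 (remaining 14 kg)
111 kg → truck 7 (remaining 9 kg)
67 kg → truck 8 (remaining 53 kg)
95 kg → truck 9 (remaining 25 kg)
68 kg → truck 10 (remaining 52 kg)
10 trucks × 120 kg = 1200 kg; used 1002 kg; unused 198 kg.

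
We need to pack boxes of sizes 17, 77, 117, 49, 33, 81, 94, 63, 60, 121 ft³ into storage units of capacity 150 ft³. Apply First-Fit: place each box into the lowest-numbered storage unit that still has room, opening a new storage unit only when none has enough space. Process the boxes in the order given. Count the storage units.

storage unit 1: place 17 ft³, 133 ft³ left
storage unit 1: place 77 ft³, 56 ft³ left
storage unit 2: place 117 ft³, 33 ft³ left
storage unit 1: place 49 ft³, 7 ft³ left
storage unit 2: place 33 ft³, 0 ft³ left
storage unit 3: place 81 ft³, 69 ft³ left
storage unit 4: place 94 ft³, 56 ft³ left
storage unit 3: place 63 ft³, 6 ft³ left
storage unit 5: place 60 ft³, 90 ft³ left
storage unit 6: place 121 ft³, 29 ft³ left

6 storage units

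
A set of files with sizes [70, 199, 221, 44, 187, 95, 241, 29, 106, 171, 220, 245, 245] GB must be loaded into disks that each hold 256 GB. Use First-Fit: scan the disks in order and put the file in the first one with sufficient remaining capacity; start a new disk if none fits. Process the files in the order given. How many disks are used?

70 GB → disk 1 (remaining 186 GB)
199 GB → disk 2 (remaining 57 GB)
221 GB → disk 3 (remaining 35 GB)
44 GB → disk 1 (remaining 142 GB)
187 GB → disk 4 (remaining 69 GB)
95 GB → disk 1 (remaining 47 GB)
241 GB → disk 5 (remaining 15 GB)
29 GB → disk 1 (remaining 18 GB)
106 GB → disk 6 (remaining 150 GB)
171 GB → disk 7 (remaining 85 GB)
220 GB → disk 8 (remaining 36 GB)
245 GB → disk 9 (remaining 11 GB)
245 GB → disk 10 (remaining 11 GB)
Final disks: [70,44,95,29] [199] [221] [187] [241] [106] [171] [220] [245] [245].

10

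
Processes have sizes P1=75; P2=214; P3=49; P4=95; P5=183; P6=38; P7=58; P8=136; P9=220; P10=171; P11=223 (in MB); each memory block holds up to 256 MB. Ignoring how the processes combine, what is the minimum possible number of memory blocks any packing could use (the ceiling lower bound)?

6 memory blocks

Total size = 75 + 214 + 49 + 95 + 183 + 38 + 58 + 136 + 220 + 171 + 223 = 1462 MB.
⌈1462 / 256⌉ = 6.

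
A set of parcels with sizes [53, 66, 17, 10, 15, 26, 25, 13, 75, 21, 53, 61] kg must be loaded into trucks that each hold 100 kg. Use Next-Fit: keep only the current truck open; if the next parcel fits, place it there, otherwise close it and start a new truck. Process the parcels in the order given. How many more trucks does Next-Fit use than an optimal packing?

Next-Fit: [53] [66,17,10] [15,26,25,13] [75,21] [53] [61] → 6 trucks.
Total size 435 kg; any packing needs at least ⌈435/100⌉ = 5 trucks.
An optimal packing achieves that bound: [75,25] [66,26] [61,21,17] [53,15,13,10] [53] → 5 trucks.
Excess: 6 − 5 = 1.

1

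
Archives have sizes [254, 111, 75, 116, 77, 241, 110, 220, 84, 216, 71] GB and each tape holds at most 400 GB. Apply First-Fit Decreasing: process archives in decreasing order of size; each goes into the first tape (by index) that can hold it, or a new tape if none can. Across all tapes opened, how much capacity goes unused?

Sorted descending: 254, 241, 220, 216, 116, 111, 110, 84, 77, 75, 71.
Put 254 GB in tape 1; 146 GB remain.
Put 241 GB in tape 2; 159 GB remain.
Put 220 GB in tape 3; 180 GB remain.
Put 216 GB in tape 4; 184 GB remain.
Put 116 GB in tape 1; 30 GB remain.
Put 111 GB in tape 2; 48 GB remain.
Put 110 GB in tape 3; 70 GB remain.
Put 84 GB in tape 4; 100 GB remain.
Put 77 GB in tape 4; 23 GB remain.
Put 75 GB in tape 5; 325 GB remain.
Put 71 GB in tape 5; 254 GB remain.
5 tapes × 400 GB = 2000 GB; used 1575 GB; unused 425 GB.

425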